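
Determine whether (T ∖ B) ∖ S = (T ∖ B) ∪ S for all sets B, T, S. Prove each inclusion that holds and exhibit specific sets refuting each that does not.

Forward inclusion. Let x ∈ (T ∖ B) ∖ S. Then x ∈ T and x ∉ B, S, from which x ∈ (T ∖ B) ∪ S.

Reverse inclusion. This inclusion fails. Take B = ∅, T = ∅, S = {1}; then 1 ∈ (T ∖ B) ∪ S but 1 ∉ (T ∖ B) ∖ S.

(⊆) holds; (⊇) fails.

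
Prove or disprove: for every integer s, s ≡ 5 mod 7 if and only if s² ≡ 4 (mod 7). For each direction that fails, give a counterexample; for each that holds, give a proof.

(⇒) Suppose s ≡ 5 mod 7. Write s = 7j + 5. Then (7j + 5)² = 49j² + 70j + 25 = 7(7j² + 10j + 3) + 4, so s² ≡ 4 (mod 7).

(⇐) This fails: take s = 2. Then 2² = 4 ≡ 4 (mod 7), yet 2 ≡ 2 (mod 7), not 5.

The forward direction holds; the converse fails.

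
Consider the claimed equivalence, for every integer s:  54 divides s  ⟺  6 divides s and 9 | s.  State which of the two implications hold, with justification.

Only the forward implication holds.

(⇐) This fails: take s = 18. Both 6 ∣ 18 and 9 ∣ 18, yet 18 is not a multiple of 54 (since 18 = 0·54 + 18), so 54 ∤ 18.

(⇒) If 54 ∣ s, write s = 54q. Since 54 = 9·6, s = 6·(9q), so 6 ∣ s; and since 54 = 6·9, s = 9·(6q), so 9 ∣ s.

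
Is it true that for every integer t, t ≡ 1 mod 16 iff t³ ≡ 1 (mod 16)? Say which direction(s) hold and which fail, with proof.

Forward direction. Suppose t ≡ 1 mod 16. Write t = 16j + 1. Then (16j + 1)³ = 4096j³ + 768j² + 48j + 1 = 16(256j³ + 48j² + 3j) + 1, so t³ ≡ 1 (mod 16).

Converse. Suppose t³ ≡ 1 (mod 16). The only residue r in {0, …, 15} with r³ ≡ 1 (mod 16) is r = 1, so t ≡ 1 (mod 16).

Both directions hold; the statement is true.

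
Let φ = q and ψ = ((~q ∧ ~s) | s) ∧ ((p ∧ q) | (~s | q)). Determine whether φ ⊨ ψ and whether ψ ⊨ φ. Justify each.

Forward direction. This fails. Under q = T, p = F, s = F, the left side is true but the right side is false.

Converse. This fails. Under q = F, p = F, s = F, the left side is false but the right side is true.

Neither implication holds.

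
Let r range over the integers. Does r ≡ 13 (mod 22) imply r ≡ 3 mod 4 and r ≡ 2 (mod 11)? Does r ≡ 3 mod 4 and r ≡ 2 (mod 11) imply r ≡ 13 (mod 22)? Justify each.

(⟹) This fails: r = 13 gives 13 ≡ 13 (mod 22) but 13 ≡ 1 (mod 4), so the conjunction on the right does not hold.

(⟸) Conversely, if r ≡ 3 (mod 4) and r ≡ 2 (mod 11), then by the Chinese remainder theorem r ≡ 35 (mod 44). Since 35 ≡ 13 (mod 22) and 22 ∣ 44, we get r ≡ 13 (mod 22).

Only the reverse direction holds.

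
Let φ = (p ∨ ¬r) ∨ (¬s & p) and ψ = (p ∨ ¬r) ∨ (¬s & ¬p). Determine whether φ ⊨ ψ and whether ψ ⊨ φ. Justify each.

Converse. This fails. Under s = F, r = T, p = F, the left side is false but the right side is true.

Forward direction. Assume the antecedent. If r is true, the antecedent forces (s = F, r = T, p = T) or (s = T, r = T, p = T), and (p ∨ ¬r) ∨ (¬s & ¬p) holds there. If r is false, (p ∨ ¬r) ∨ (¬s & ¬p) reduces to true regardless of the other variables. Either way (p ∨ ¬r) ∨ (¬s & ¬p) holds.

Only the forward direction holds.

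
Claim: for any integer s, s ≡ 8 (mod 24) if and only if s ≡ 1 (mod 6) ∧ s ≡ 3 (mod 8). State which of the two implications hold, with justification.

(⇒) This fails: s = 8 gives 8 ≡ 8 (mod 24) but 8 ≡ 2 (mod 6), so the conjunction on the right does not hold.

(⇐) This fails: s = 19 satisfies both congruences on the right (19 ≡ 1 mod 6 and 19 ≡ 3 mod 8) yet 19 ≡ 19 (mod 24), not 8.

Both directions fail.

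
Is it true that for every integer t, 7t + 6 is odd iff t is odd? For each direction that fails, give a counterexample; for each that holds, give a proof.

Equivalent; both directions hold.

(⟹) Suppose 7t + 6 is odd. Since 7 is odd, 7t and t have the same parity, so 7t + 6 ≡ t + 6 (mod 2). As 6 is even, 7t + 6 is odd exactly when t is odd. Thus t is odd.

(⟸) Conversely, suppose t is odd; write t = 2j + 1. Then 7t + 6 = 7·(2j + 1) + 6 = 2·7j + 13, which is odd.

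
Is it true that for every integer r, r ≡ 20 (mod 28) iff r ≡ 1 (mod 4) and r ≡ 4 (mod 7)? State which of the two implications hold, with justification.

(⟹) This fails: r = 20 gives 20 ≡ 20 (mod 28) but 20 ≡ 0 (mod 4), so the conjunction on the right does not hold.

(⟸) This fails: r = 25 satisfies both congruences on the right (25 ≡ 1 mod 4 and 25 ≡ 4 mod 7) yet 25 ≡ 25 (mod 28), not 20.

Neither implication holds.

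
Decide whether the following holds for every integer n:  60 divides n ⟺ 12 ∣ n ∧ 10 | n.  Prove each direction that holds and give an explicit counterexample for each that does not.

Equivalent; both directions hold.

(→) If 60 ∣ n, write n = 60q. Since 60 = 5·12, n = 12·(5q), so 12 ∣ n; and since 60 = 6·10, n = 10·(6q), so 10 ∣ n.

(←) Suppose 12 ∣ n and 10 ∣ n. Any common multiple of 12 and 10 is a multiple of their lcm; here lcm(12, 10) = 12·10/gcd(12, 10) = 120/2 = 60, so 60 ∣ n.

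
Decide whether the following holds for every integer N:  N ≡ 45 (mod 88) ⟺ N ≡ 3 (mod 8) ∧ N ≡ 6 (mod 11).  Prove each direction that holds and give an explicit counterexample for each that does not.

Both directions fail.

Forward direction. This fails: N = 45 gives 45 ≡ 45 (mod 88) but 45 ≡ 5 (mod 8), so the conjunction on the right does not hold.

Converse. This fails: N = 83 satisfies both congruences on the right (83 ≡ 3 mod 8 and 83 ≡ 6 mod 11) yet 83 ≡ 83 (mod 88), not 45.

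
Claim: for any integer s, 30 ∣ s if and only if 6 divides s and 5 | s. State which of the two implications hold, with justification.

Equivalent; both directions hold.

Converse. Suppose 6 ∣ s and 5 ∣ s. Any common multiple of 6 and 5 is a multiple of their lcm; here gcd(6, 5) = 1, so lcm(6, 5) = 6·5 = 30, so 30 ∣ s.

Forward direction. If 30 ∣ s, write s = 30q. Since 30 = 5·6, s = 6·(5q), so 6 ∣ s; and since 30 = 6·5, s = 5·(6q), so 5 ∣ s.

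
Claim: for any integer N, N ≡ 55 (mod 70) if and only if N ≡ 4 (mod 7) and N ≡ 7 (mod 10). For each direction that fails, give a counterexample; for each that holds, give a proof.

(⟹) This fails: N = 55 gives 55 ≡ 55 (mod 70) but 55 ≡ 6 (mod 7), so the conjunction on the right does not hold.

(⟸) This fails: N = 67 satisfies both congruences on the right (67 ≡ 4 mod 7 and 67 ≡ 7 mod 10) yet 67 ≡ 67 (mod 70), not 55.

Both directions fail.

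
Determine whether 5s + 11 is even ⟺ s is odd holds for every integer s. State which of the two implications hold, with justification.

Both directions hold.

(⇒) Suppose 5s + 11 is even. Since 5 is odd, 5s and s have the same parity, so 5s + 11 ≡ s + 11 (mod 2). As 11 is odd, 5s + 11 is even exactly when s is odd. Thus s is odd.

(⇐) Conversely, suppose s is odd; write s = 2j + 1. Then 5s + 11 = 5·(2j + 1) + 11 = 2·5j + 16, which is even.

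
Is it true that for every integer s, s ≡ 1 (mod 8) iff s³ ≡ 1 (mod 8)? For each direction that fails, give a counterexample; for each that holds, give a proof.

Equivalent; both directions hold.

(⇒) Suppose s ≡ 1 (mod 8). Write s = 8j + 1. Then (8j + 1)³ = 512j³ + 192j² + 24j + 1 = 8(64j³ + 24j² + 3j) + 1, so s³ ≡ 1 (mod 8).

(⇐) Conversely, suppose s³ ≡ 1 (mod 8). The only residue r in {0, …, 7} with r³ ≡ 1 (mod 8) is r = 1, so s ≡ 1 (mod 8).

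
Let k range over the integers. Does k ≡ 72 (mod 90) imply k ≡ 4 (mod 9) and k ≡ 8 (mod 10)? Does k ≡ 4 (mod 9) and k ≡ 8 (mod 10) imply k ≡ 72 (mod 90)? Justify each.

(⇒) fails and (⇐) fails.

(→) This fails: k = 72 gives 72 ≡ 72 (mod 90) but 72 ≡ 0 (mod 9), so the conjunction on the right does not hold.

(←) This fails: k = 58 satisfies both congruences on the right (58 ≡ 4 mod 9 and 58 ≡ 8 mod 10) yet 58 ≡ 58 (mod 90), not 72.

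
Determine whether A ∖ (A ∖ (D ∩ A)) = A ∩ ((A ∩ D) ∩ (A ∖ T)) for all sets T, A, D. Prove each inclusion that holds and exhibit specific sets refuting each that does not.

Only the reverse inclusion holds.

(⟹) This inclusion fails. Take T = {1}, A = {1}, D = {1}; then 1 ∈ A ∖ (A ∖ (D ∩ A)) but 1 ∉ A ∩ ((A ∩ D) ∩ (A ∖ T)).

(⟸) Let x ∈ A ∩ ((A ∩ D) ∩ (A ∖ T)). Then x ∈ A ∩ D and x ∉ T, from which x ∈ A ∖ (A ∖ (D ∩ A)).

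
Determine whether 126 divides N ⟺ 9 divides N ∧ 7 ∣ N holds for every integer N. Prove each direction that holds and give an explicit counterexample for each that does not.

Only the forward direction holds.

(⟸) This fails: take N = 63. Both 9 ∣ 63 and 7 ∣ 63, yet 63 is not a multiple of 126 (since 63 = 0·126 + 63), so 126 ∤ 63.

(⟹) If 126 ∣ N, write N = 126q. Since 126 = 14·9, N = 9·(14q), so 9 ∣ N; and since 126 = 18·7, N = 7·(18q), so 7 ∣ N.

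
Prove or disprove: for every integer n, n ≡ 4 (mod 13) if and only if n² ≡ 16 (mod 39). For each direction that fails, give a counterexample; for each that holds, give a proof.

(⟹) This fails: take n = 30. Then 30 ≡ 4 (mod 13), but 30² = 900 ≡ 3 (mod 39), not 16.

(⟸) This fails: take n = 22. Then 22² = 484 ≡ 16 (mod 39), yet 22 ≡ 9 (mod 13), not 4.

Neither direction holds.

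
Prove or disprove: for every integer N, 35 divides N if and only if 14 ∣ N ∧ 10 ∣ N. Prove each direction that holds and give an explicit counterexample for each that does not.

[⇐] Suppose 14 ∣ N and 10 ∣ N. Any common multiple of 14 and 10 is a multiple of their lcm; here lcm(14, 10) = 14·10/gcd(14, 10) = 140/2 = 70, so 70 ∣ N. Since 35 ∣ 70, it follows that 35 ∣ N.

[⇒] This fails: take N = 35. Certainly 35 ∣ 35, but 14 ∤ 35.

(⇒) fails; (⇐) holds.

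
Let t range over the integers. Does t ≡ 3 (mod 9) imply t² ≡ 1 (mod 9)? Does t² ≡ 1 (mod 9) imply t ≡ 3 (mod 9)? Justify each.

(⇒) fails and (⇐) fails.

(→) This fails: take t = 3. Then 3 ≡ 3 (mod 9), but 3² = 9 ≡ 0 (mod 9), not 1.

(←) This fails: take t = 1. Then 1² = 1 ≡ 1 (mod 9), yet 1 ≡ 1 (mod 9), not 3.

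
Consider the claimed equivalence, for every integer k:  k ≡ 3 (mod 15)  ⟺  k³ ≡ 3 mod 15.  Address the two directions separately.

(⇒) fails and (⇐) fails.

(→) This fails: take k = 3. Then 3 ≡ 3 (mod 15), but 3³ = 27 ≡ 12 (mod 15), not 3.

(←) This fails: take k = 12. Then 12³ = 1728 ≡ 3 (mod 15), yet 12 ≡ 12 (mod 15), not 3.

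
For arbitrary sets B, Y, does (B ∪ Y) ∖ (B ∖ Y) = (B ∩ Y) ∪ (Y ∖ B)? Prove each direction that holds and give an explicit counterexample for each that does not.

Both inclusions hold; the sets are equal.

(⟹) Let x ∈ (B ∪ Y) ∖ (B ∖ Y). Then either x ∈ Y and x ∉ B; or x ∈ B ∩ Y. In each case x ∈ (B ∩ Y) ∪ (Y ∖ B), so (B ∪ Y) ∖ (B ∖ Y) ⊆ (B ∩ Y) ∪ (Y ∖ B).

(⟸) Let x ∈ (B ∩ Y) ∪ (Y ∖ B). Then either x ∈ Y and x ∉ B; or x ∈ B ∩ Y. In each case x ∈ (B ∪ Y) ∖ (B ∖ Y), so (B ∩ Y) ∪ (Y ∖ B) ⊆ (B ∪ Y) ∖ (B ∖ Y).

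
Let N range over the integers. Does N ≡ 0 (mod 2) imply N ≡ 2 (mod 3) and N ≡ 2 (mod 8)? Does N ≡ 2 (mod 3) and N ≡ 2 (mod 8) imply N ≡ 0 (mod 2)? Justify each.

The forward direction fails; the converse holds.

(⇒) This fails: N = 0 gives 0 ≡ 0 (mod 2) but 0 ≡ 0 (mod 3), so the conjunction on the right does not hold.

(⇐) Conversely, if N ≡ 2 (mod 3) and N ≡ 2 (mod 8), then by the Chinese remainder theorem N ≡ 2 (mod 24). Since 2 ≡ 0 (mod 2) and 2 ∣ 24, we get N ≡ 0 (mod 2).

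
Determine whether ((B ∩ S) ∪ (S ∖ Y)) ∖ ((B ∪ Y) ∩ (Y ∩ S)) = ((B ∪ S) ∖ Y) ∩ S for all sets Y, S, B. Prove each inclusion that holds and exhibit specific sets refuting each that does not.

(⟹) Let x ∈ ((B ∩ S) ∪ (S ∖ Y)) ∖ ((B ∪ Y) ∩ (Y ∩ S)). Then either x ∈ S and x ∉ Y, B; or x ∈ S ∩ B and x ∉ Y. In each case x ∈ ((B ∪ S) ∖ Y) ∩ S, so ((B ∩ S) ∪ (S ∖ Y)) ∖ ((B ∪ Y) ∩ (Y ∩ S)) ⊆ ((B ∪ S) ∖ Y) ∩ S.

(⟸) Let x ∈ ((B ∪ S) ∖ Y) ∩ S. Then either x ∈ S and x ∉ Y, B; or x ∈ S ∩ B and x ∉ Y. In each case x ∈ ((B ∩ S) ∪ (S ∖ Y)) ∖ ((B ∪ Y) ∩ (Y ∩ S)), so ((B ∪ S) ∖ Y) ∩ S ⊆ ((B ∩ S) ∪ (S ∖ Y)) ∖ ((B ∪ Y) ∩ (Y ∩ S)).

The two sets are equal.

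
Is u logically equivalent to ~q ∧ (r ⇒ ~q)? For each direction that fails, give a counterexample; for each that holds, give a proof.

Neither implication holds.

(→) This fails. Under u = T, q = T, r = F, the left side is true but the right side is false.

(←) This fails. Under u = F, q = F, r = F, the left side is false but the right side is true.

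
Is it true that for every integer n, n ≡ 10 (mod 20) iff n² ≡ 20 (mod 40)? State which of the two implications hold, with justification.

Equivalent; both directions hold.

Forward direction. Suppose n ≡ 10 (mod 20). Working modulo 40, n ∈ {10, 30}; for each such r, r² ≡ 20 (mod 40).

Converse. The residues r modulo 40 with r² ≡ 20 (mod 40) are exactly {10, 30}, and each is ≡ 10 (mod 20).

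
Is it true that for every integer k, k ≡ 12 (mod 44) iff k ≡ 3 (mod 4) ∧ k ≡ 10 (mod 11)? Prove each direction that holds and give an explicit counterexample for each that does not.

Forward direction. This fails: k = 12 gives 12 ≡ 12 (mod 44) but 12 ≡ 0 (mod 4), so the conjunction on the right does not hold.

Converse. This fails: k = 43 satisfies both congruences on the right (43 ≡ 3 mod 4 and 43 ≡ 10 mod 11) yet 43 ≡ 43 (mod 44), not 12.

Neither implication holds.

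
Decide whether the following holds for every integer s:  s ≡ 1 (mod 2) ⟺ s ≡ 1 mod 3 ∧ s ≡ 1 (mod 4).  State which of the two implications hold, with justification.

(⟹) This fails: s = 3 gives 3 ≡ 1 (mod 2) but 3 ≡ 0 (mod 3), so the conjunction on the right does not hold.

(⟸) Conversely, if s ≡ 1 (mod 3) and s ≡ 1 (mod 4), then by the Chinese remainder theorem s ≡ 1 (mod 12). Since 1 ≡ 1 (mod 2) and 2 ∣ 12, we get s ≡ 1 (mod 2).

(⇒) fails; (⇐) holds.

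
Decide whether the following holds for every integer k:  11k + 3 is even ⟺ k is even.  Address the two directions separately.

Both directions fail.

Forward direction. This fails: k = 5 gives 11k + 3 = 58, which is even, but 5 is odd, not even.

Converse. This also fails: k = 6 is even, but 11k + 3 = 69 is odd, not even.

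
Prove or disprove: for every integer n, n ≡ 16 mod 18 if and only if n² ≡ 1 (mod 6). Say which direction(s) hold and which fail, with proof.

[⇒] This fails: take n = 16. Then 16 ≡ 16 (mod 18), but 16² = 256 ≡ 4 (mod 6), not 1.

[⇐] This fails: take n = 1. Then 1² = 1 ≡ 1 (mod 6), yet 1 ≡ 1 (mod 18), not 16.

Both directions fail.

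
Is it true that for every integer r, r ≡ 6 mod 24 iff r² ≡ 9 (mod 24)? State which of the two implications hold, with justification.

(→) This fails: take r = 6. Then 6 ≡ 6 (mod 24), but 6² = 36 ≡ 12 (mod 24), not 9.

(←) This fails: take r = 3. Then 3² = 9 ≡ 9 (mod 24), yet 3 ≡ 3 (mod 24), not 6.

Neither direction holds.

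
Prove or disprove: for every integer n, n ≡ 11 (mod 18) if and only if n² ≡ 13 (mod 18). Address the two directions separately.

[⇐] This fails: take n = 7. Then 7² = 49 ≡ 13 (mod 18), yet 7 ≡ 7 (mod 18), not 11.

[⇒] Suppose n ≡ 11 (mod 18). Write n = 18j + 11. Then (18j + 11)² = 324j² + 396j + 121 = 18(18j² + 22j + 6) + 13, so n² ≡ 13 (mod 18).

Only the forward direction holds.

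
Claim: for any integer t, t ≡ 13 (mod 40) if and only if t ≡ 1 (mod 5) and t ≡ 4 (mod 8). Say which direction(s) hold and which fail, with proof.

(⟹) This fails: t = 13 gives 13 ≡ 13 (mod 40) but 13 ≡ 3 (mod 5), so the conjunction on the right does not hold.

(⟸) This fails: t = 36 satisfies both congruences on the right (36 ≡ 1 mod 5 and 36 ≡ 4 mod 8) yet 36 ≡ 36 (mod 40), not 13.

Both directions fail.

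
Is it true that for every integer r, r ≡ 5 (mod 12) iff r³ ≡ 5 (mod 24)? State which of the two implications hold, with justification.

(→) This fails: take r = 17. Then 17 ≡ 5 (mod 12), but 17³ = 4913 ≡ 17 (mod 24), not 5.

(←) Conversely, the residues r modulo 24 with r³ ≡ 5 (mod 24) are exactly {5}, and each is ≡ 5 (mod 12).

(⇒) fails; (⇐) holds.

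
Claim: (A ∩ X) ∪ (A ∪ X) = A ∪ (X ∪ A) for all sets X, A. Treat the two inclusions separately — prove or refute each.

Reverse inclusion. Let x ∈ A ∪ (X ∪ A). Then either x ∈ X and x ∉ A; or x ∈ A and x ∉ X; or x ∈ X ∩ A. In each case x ∈ (A ∩ X) ∪ (A ∪ X), so A ∪ (X ∪ A) ⊆ (A ∩ X) ∪ (A ∪ X).

Forward inclusion. Let x ∈ (A ∩ X) ∪ (A ∪ X). Then either x ∈ X and x ∉ A; or x ∈ A and x ∉ X; or x ∈ X ∩ A. In each case x ∈ A ∪ (X ∪ A), so (A ∩ X) ∪ (A ∪ X) ⊆ A ∪ (X ∪ A).

The two sets are equal.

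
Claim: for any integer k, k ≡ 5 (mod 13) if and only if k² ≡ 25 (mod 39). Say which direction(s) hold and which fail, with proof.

Both directions fail.

(→) This fails: take k = 18. Then 18 ≡ 5 (mod 13), but 18² = 324 ≡ 12 (mod 39), not 25.

(←) This fails: take k = 8. Then 8² = 64 ≡ 25 (mod 39), yet 8 ≡ 8 (mod 13), not 5.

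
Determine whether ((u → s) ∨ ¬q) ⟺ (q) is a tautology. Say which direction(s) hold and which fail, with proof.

Neither direction holds.

(⇒) This fails. Under s = F, q = F, u = F, the left side is true but the right side is false.

(⇐) This fails. Under s = F, q = T, u = T, the left side is false but the right side is true.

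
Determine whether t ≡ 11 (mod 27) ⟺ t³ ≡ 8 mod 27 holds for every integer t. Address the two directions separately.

Forward direction. Suppose t ≡ 11 (mod 27). Write t = 27j + 11. Then (27j + 11)³ = 19683j³ + 24057j² + 9801j + 1331 = 27(729j³ + 891j² + 363j + 49) + 8, so t³ ≡ 8 (mod 27).

Converse. This fails: take t = 2. Then 2³ = 8 ≡ 8 (mod 27), yet 2 ≡ 2 (mod 27), not 11.

Only the forward implication holds.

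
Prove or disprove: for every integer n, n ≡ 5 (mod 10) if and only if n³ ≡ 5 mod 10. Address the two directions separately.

(⟹) Suppose n ≡ 5 (mod 10). Write n = 10j + 5. Then (10j + 5)³ = 1000j³ + 1500j² + 750j + 125 = 10(100j³ + 150j² + 75j + 12) + 5, so n³ ≡ 5 (mod 10).

(⟸) For the converse, argue contrapositively. If n ≢ 5 (mod 10), then n is congruent to one of 0, 1, 2, 3, 4, 6, 7, 8, 9 modulo 10, and these give n³ ≡ 0, 1, 8, 7, 4, 6, 3, 2, 9 respectively — never 5.

The biconditional holds.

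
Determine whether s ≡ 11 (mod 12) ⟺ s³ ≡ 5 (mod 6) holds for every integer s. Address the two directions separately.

(⇒) holds; (⇐) fails.

Forward direction. Suppose s ≡ 11 (mod 12). Then s³ ≡ 11³ = 1331 (mod 12), and since 6 ∣ 12, also s³ ≡ 5 (mod 6).

Converse. This fails: take s = 5. Then 5³ = 125 ≡ 5 (mod 6), yet 5 ≡ 5 (mod 12), not 11.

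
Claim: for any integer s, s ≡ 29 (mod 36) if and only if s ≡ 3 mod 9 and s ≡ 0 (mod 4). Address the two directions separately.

Neither direction holds.

(⟹) This fails: s = 29 gives 29 ≡ 29 (mod 36) but 29 ≡ 2 (mod 9), so the conjunction on the right does not hold.

(⟸) This fails: s = 12 satisfies both congruences on the right (12 ≡ 3 mod 9 and 12 ≡ 0 mod 4) yet 12 ≡ 12 (mod 36), not 29.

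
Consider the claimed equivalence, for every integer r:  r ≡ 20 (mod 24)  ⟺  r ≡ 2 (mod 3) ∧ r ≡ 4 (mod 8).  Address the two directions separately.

The biconditional holds.

Converse. If r ≡ 2 (mod 3) and r ≡ 4 (mod 8), then by the Chinese remainder theorem r ≡ 20 (mod 24). This is exactly r ≡ 20 (mod 24).

Forward direction. Suppose r ≡ 20 (mod 24); write r = 24j + 20. Since 3 ∣ 24, reducing mod 3 gives r ≡ 20 ≡ 2 (mod 3); since 8 ∣ 24, reducing mod 8 gives r ≡ 20 ≡ 4 (mod 8).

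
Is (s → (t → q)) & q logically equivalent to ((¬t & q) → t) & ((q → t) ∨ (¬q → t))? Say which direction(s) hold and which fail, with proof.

(⇒) fails and (⇐) fails.

(→) This fails. Under t = F, s = F, q = T, the left side is true but the right side is false.

(←) This fails. Under t = F, s = F, q = F, the left side is false but the right side is true.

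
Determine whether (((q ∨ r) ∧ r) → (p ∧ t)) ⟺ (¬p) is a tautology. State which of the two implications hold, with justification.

Forward direction. This fails. Under t = F, r = F, q = F, p = T, the left side is true but the right side is false.

Converse. This fails. Under t = F, r = T, q = F, p = F, the left side is false but the right side is true.

Both directions fail.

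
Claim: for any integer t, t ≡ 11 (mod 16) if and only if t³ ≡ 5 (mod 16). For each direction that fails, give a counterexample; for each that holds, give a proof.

Neither direction holds.

Forward direction. This fails: take t = 11. Then 11 ≡ 11 (mod 16), but 11³ = 1331 ≡ 3 (mod 16), not 5.

Converse. This fails: take t = 13. Then 13³ = 2197 ≡ 5 (mod 16), yet 13 ≡ 13 (mod 16), not 11.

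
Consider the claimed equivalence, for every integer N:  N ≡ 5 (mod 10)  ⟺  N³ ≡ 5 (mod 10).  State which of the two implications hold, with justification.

(⟹) Suppose N ≡ 5 (mod 10). Write N = 10j + 5. Then (10j + 5)³ = 1000j³ + 1500j² + 750j + 125 = 10(100j³ + 150j² + 75j + 12) + 5, so N³ ≡ 5 (mod 10).

(⟸) Conversely, suppose N³ ≡ 5 (mod 10). The only residue r in {0, …, 9} with r³ ≡ 5 (mod 10) is r = 5, so N ≡ 5 (mod 10).

The biconditional holds.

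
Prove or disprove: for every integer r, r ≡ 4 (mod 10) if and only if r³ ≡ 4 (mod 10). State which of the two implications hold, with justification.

(⟹) Suppose r ≡ 4 (mod 10). Write r = 10j + 4. Then (10j + 4)³ = 1000j³ + 1200j² + 480j + 64 = 10(100j³ + 120j² + 48j + 6) + 4, so r³ ≡ 4 (mod 10).

(⟸) Conversely, suppose r³ ≡ 4 (mod 10). The only residue r in {0, …, 9} with r³ ≡ 4 (mod 10) is r = 4, so r ≡ 4 (mod 10).

The biconditional holds.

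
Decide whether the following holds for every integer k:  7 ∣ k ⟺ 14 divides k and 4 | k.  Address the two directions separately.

[⇒] This fails: take k = 7. Certainly 7 ∣ 7, but 14 ∤ 7.

[⇐] Suppose 14 ∣ k and 4 ∣ k. Any common multiple of 14 and 4 is a multiple of their lcm; here lcm(14, 4) = 14·4/gcd(14, 4) = 56/2 = 28, so 28 ∣ k. Since 7 ∣ 28, it follows that 7 ∣ k.

(⇒) fails; (⇐) holds.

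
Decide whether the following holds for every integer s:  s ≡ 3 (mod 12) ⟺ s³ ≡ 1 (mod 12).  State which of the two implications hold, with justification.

(⇒) fails and (⇐) fails.

(⟹) This fails: take s = 3. Then 3 ≡ 3 (mod 12), but 3³ = 27 ≡ 3 (mod 12), not 1.

(⟸) This fails: take s = 1. Then 1³ = 1 ≡ 1 (mod 12), yet 1 ≡ 1 (mod 12), not 3.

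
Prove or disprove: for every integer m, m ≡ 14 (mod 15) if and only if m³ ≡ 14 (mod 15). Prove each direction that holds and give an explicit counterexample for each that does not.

Equivalent; both directions hold.

(→) Suppose m ≡ 14 (mod 15). Write m = 15j + 14. Then (15j + 14)³ = 3375j³ + 9450j² + 8820j + 2744 = 15(225j³ + 630j² + 588j + 182) + 14, so m³ ≡ 14 (mod 15).

(←) Conversely, suppose m³ ≡ 14 (mod 15). The only residue r in {0, …, 14} with r³ ≡ 14 (mod 15) is r = 14, so m ≡ 14 (mod 15).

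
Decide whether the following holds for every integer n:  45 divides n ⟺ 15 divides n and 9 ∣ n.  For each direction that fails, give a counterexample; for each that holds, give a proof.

Equivalent; both directions hold.

(⇒) If 45 ∣ n, write n = 45q. Since 45 = 3·15, n = 15·(3q), so 15 ∣ n; and since 45 = 5·9, n = 9·(5q), so 9 ∣ n.

(⇐) Suppose 15 ∣ n and 9 ∣ n. Any common multiple of 15 and 9 is a multiple of their lcm; here lcm(15, 9) = 15·9/gcd(15, 9) = 135/3 = 45, so 45 ∣ n.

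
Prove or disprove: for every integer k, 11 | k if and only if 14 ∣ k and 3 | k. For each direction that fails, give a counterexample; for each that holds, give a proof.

Neither implication holds.

[⇒] This fails: take k = 11. Certainly 11 ∣ 11, but 14 ∤ 11.

[⇐] This fails: take k = 42. Both 14 ∣ 42 and 3 ∣ 42, yet 42 is not a multiple of 11 (since 42 = 3·11 + 9), so 11 ∤ 42.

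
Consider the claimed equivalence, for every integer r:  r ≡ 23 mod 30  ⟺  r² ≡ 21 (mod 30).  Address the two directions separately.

[⇒] This fails: take r = 23. Then 23 ≡ 23 (mod 30), but 23² = 529 ≡ 19 (mod 30), not 21.

[⇐] This fails: take r = 9. Then 9² = 81 ≡ 21 (mod 30), yet 9 ≡ 9 (mod 30), not 23.

Neither implication holds.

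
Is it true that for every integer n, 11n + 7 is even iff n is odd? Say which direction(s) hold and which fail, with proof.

Both implications hold.

(⟹) Suppose 11n + 7 is even. Since 11 is odd, 11n and n have the same parity, so 11n + 7 ≡ n + 7 (mod 2). As 7 is odd, 11n + 7 is even exactly when n is odd. Thus n is odd.

(⟸) Conversely, suppose n is odd; write n = 2j + 1. Then 11n + 7 = 11·(2j + 1) + 7 = 2·11j + 18, which is even.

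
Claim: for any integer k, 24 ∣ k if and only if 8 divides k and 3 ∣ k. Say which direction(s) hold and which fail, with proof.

Equivalent; both directions hold.

[⇐] Suppose 8 ∣ k and 3 ∣ k. Any common multiple of 8 and 3 is a multiple of their lcm; here gcd(8, 3) = 1, so lcm(8, 3) = 8·3 = 24, so 24 ∣ k.

[⇒] If 24 ∣ k, write k = 24q. Since 24 = 3·8, k = 8·(3q), so 8 ∣ k; and since 24 = 8·3, k = 3·(8q), so 3 ∣ k.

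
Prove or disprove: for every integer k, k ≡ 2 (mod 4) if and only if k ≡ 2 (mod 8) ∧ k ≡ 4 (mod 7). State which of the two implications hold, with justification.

(⇒) This fails: k = 2 gives 2 ≡ 2 (mod 4) but 2 ≡ 2 (mod 7), so the conjunction on the right does not hold.

(⇐) Conversely, if k ≡ 2 (mod 8) and k ≡ 4 (mod 7), then by the Chinese remainder theorem k ≡ 18 (mod 56). Since 18 ≡ 2 (mod 4) and 4 ∣ 56, we get k ≡ 2 (mod 4).

Only the reverse direction holds.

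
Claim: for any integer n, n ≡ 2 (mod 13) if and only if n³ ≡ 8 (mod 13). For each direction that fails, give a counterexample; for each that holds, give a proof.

[⇐] This fails: take n = 5. Then 5³ = 125 ≡ 8 (mod 13), yet 5 ≡ 5 (mod 13), not 2.

[⇒] Suppose n ≡ 2 (mod 13). Write n = 13j + 2. Then (13j + 2)³ = 2197j³ + 1014j² + 156j + 8 = 13(169j³ + 78j² + 12j) + 8, so n³ ≡ 8 (mod 13).

The forward direction holds; the converse fails.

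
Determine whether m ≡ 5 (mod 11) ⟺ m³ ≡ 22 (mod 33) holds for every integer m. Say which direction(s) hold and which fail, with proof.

(→) This fails: take m = 5. Then 5 ≡ 5 (mod 11), but 5³ = 125 ≡ 26 (mod 33), not 22.

(←) This fails: take m = 22. Then 22³ = 10648 ≡ 22 (mod 33), yet 22 ≡ 0 (mod 11), not 5.

Neither implication holds.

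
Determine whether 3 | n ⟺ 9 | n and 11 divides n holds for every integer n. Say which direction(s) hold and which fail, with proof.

(⟸) Suppose 9 ∣ n and 11 ∣ n. Any common multiple of 9 and 11 is a multiple of their lcm; here gcd(9, 11) = 1, so lcm(9, 11) = 9·11 = 99, so 99 ∣ n. Since 3 ∣ 99, it follows that 3 ∣ n.

(⟹) This fails: take n = 3. Certainly 3 ∣ 3, but 9 ∤ 3.

The forward direction fails; the converse holds.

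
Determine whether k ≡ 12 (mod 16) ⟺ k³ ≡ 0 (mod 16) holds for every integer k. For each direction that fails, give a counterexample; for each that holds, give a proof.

(⇒) holds; (⇐) fails.

[⇒] Suppose k ≡ 12 (mod 16). Write k = 16j + 12. Then (16j + 12)³ = 4096j³ + 9216j² + 6912j + 1728 = 16(256j³ + 576j² + 432j + 108) + 0, so k³ ≡ 0 (mod 16).

[⇐] This fails: take k = 0. Then 0³ = 0 ≡ 0 (mod 16), yet 0 ≡ 0 (mod 16), not 12.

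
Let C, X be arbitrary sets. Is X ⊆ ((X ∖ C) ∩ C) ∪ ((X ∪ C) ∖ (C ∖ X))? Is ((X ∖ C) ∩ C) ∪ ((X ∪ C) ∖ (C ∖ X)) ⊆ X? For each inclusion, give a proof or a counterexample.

Both inclusions hold.

Forward inclusion. Let x ∈ X. Then either x ∈ X and x ∉ C; or x ∈ C ∩ X. In each case x ∈ ((X ∖ C) ∩ C) ∪ ((X ∪ C) ∖ (C ∖ X)), so X ⊆ ((X ∖ C) ∩ C) ∪ ((X ∪ C) ∖ (C ∖ X)).

Reverse inclusion. Let x ∈ ((X ∖ C) ∩ C) ∪ ((X ∪ C) ∖ (C ∖ X)). Then either x ∈ X and x ∉ C; or x ∈ C ∩ X. In each case x ∈ X, so ((X ∖ C) ∩ C) ∪ ((X ∪ C) ∖ (C ∖ X)) ⊆ X.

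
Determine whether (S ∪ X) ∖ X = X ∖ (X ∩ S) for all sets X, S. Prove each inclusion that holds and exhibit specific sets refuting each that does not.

(⟹) This inclusion fails. Take X = ∅, S = {1}; then 1 ∈ (S ∪ X) ∖ X but 1 ∉ X ∖ (X ∩ S).

(⟸) This inclusion fails. Take X = {1}, S = ∅; then 1 ∈ X ∖ (X ∩ S) but 1 ∉ (S ∪ X) ∖ X.

(⊆) fails and (⊇) fails.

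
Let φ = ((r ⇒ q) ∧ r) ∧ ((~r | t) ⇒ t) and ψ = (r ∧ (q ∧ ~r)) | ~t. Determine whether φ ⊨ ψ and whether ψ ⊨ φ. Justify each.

(⇒) This fails. Under t = T, q = T, r = T, the left side is true but the right side is false.

(⇐) This fails. Under t = F, q = F, r = F, the left side is false but the right side is true.

Neither direction holds.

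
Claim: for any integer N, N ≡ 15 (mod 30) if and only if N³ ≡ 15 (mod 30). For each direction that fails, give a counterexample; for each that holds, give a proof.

(⇐) Suppose N³ ≡ 15 (mod 30). The only residue r in {0, …, 29} with r³ ≡ 15 (mod 30) is r = 15, so N ≡ 15 (mod 30).

(⇒) Suppose N ≡ 15 (mod 30). Write N = 30j + 15. Then (30j + 15)³ = 27000j³ + 40500j² + 20250j + 3375 = 30(900j³ + 1350j² + 675j + 112) + 15, so N³ ≡ 15 (mod 30).

Both directions hold.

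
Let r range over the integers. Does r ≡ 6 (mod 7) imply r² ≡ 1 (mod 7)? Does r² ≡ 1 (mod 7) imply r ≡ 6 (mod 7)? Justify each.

Not equivalent: only (⇒) holds.

[⇒] Suppose r ≡ 6 (mod 7). Write r = 7j + 6. Then (7j + 6)² = 49j² + 84j + 36 = 7(7j² + 12j + 5) + 1, so r² ≡ 1 (mod 7).

[⇐] This fails: take r = 1. Then 1² = 1 ≡ 1 (mod 7), yet 1 ≡ 1 (mod 7), not 6.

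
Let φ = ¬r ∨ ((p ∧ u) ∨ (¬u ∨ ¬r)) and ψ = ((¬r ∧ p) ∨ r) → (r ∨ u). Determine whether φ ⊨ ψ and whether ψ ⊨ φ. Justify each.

Neither direction holds.

(⟹) This fails. Under p = T, u = F, r = F, the left side is true but the right side is false.

(⟸) This fails. Under p = F, u = T, r = T, the left side is false but the right side is true.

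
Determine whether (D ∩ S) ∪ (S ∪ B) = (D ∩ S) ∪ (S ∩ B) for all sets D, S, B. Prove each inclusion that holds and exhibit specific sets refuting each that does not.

Forward inclusion. This inclusion fails. Take D = ∅, S = {1}, B = ∅; then 1 ∈ (D ∩ S) ∪ (S ∪ B) but 1 ∉ (D ∩ S) ∪ (S ∩ B).

Reverse inclusion. Let x ∈ (D ∩ S) ∪ (S ∩ B). Then either x ∈ D ∩ S and x ∉ B; or x ∈ S ∩ B and x ∉ D; or x ∈ D ∩ S ∩ B. In each case x ∈ (D ∩ S) ∪ (S ∪ B), so (D ∩ S) ∪ (S ∩ B) ⊆ (D ∩ S) ∪ (S ∪ B).

(⊆) fails; (⊇) holds.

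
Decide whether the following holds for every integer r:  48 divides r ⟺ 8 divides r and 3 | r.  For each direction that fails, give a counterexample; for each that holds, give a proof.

(⇒) holds; (⇐) fails.

Forward direction. If 48 ∣ r, write r = 48q. Since 48 = 6·8, r = 8·(6q), so 8 ∣ r; and since 48 = 16·3, r = 3·(16q), so 3 ∣ r.

Converse. This fails: take r = 24. Both 8 ∣ 24 and 3 ∣ 24, yet 24 is not a multiple of 48 (since 24 = 0·48 + 24), so 48 ∤ 24.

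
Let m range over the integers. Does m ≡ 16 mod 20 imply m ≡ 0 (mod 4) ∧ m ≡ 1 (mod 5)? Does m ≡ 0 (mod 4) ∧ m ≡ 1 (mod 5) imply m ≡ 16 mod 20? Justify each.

(⇒) Suppose m ≡ 16 (mod 20); write m = 20j + 16. Since 4 ∣ 20, reducing mod 4 gives m ≡ 16 ≡ 0 (mod 4); since 5 ∣ 20, reducing mod 5 gives m ≡ 16 ≡ 1 (mod 5).

(⇐) Conversely, if m ≡ 0 (mod 4) and m ≡ 1 (mod 5), then by the Chinese remainder theorem m ≡ 16 (mod 20). This is exactly m ≡ 16 (mod 20).

Both directions hold.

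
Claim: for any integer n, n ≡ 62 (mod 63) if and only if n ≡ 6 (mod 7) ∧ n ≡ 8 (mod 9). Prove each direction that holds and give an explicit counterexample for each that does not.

Both implications hold.

(⇒) Suppose n ≡ 62 (mod 63); write n = 63j + 62. Since 7 ∣ 63, reducing mod 7 gives n ≡ 62 ≡ 6 (mod 7); since 9 ∣ 63, reducing mod 9 gives n ≡ 62 ≡ 8 (mod 9).

(⇐) Conversely, if n ≡ 6 (mod 7) and n ≡ 8 (mod 9), then by the Chinese remainder theorem n ≡ 62 (mod 63). This is exactly n ≡ 62 (mod 63).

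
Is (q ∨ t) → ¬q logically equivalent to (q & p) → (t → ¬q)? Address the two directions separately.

(⇒) Assume the antecedent. If p is true, the antecedent forces (p = T, t = F, q = F) or (p = T, t = T, q = F), and (q & p) → (t → ¬q) holds there. If p is false, (q & p) → (t → ¬q) reduces to true regardless of the other variables. Either way (q & p) → (t → ¬q) holds.

(⇐) This fails. Under p = F, t = F, q = T, the left side is false but the right side is true.

Only the forward direction holds.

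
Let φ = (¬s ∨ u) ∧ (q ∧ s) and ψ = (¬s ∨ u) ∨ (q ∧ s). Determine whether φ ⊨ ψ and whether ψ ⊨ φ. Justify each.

Only the forward direction holds.

(⟹) Assume the antecedent. If u is true, (¬s ∨ u) ∨ (q ∧ s) reduces to true regardless of the other variables. If u is false, the antecedent cannot hold. Either way (¬s ∨ u) ∨ (q ∧ s) holds.

(⟸) This fails. Under u = F, s = F, q = F, the left side is false but the right side is true.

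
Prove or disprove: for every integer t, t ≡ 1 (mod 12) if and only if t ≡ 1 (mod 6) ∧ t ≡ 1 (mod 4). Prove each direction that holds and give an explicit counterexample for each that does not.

(⟹) Suppose t ≡ 1 (mod 12); write t = 12j + 1. Since 6 ∣ 12, reducing mod 6 gives t ≡ 1 (mod 6); since 4 ∣ 12, reducing mod 4 gives t ≡ 1 (mod 4).

(⟸) Conversely, if t ≡ 1 (mod 6) and t ≡ 1 (mod 4), then by the Chinese remainder theorem t ≡ 1 (mod 12). This is exactly t ≡ 1 (mod 12).

Both implications hold.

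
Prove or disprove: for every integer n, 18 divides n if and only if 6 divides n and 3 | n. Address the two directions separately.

Only the forward direction holds.

(→) If 18 ∣ n, write n = 18q. Since 18 = 3·6, n = 6·(3q), so 6 ∣ n; and since 18 = 6·3, n = 3·(6q), so 3 ∣ n.

(←) This fails: take n = 6. Both 6 ∣ 6 and 3 ∣ 6, yet 6 is not a multiple of 18 (since 6 = 0·18 + 6), so 18 ∤ 6.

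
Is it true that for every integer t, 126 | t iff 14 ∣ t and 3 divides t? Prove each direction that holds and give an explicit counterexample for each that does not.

Only the forward implication holds.

(⟸) This fails: take t = 42. Both 14 ∣ 42 and 3 ∣ 42, yet 42 is not a multiple of 126 (since 42 = 0·126 + 42), so 126 ∤ 42.

(⟹) If 126 ∣ t, write t = 126q. Since 126 = 9·14, t = 14·(9q), so 14 ∣ t; and since 126 = 42·3, t = 3·(42q), so 3 ∣ t.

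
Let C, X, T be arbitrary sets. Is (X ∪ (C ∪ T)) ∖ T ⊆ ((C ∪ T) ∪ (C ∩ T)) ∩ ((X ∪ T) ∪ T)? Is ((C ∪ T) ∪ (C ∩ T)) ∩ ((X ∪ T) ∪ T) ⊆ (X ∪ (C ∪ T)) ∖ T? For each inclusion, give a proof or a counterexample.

Neither inclusion holds.

(⊆) This inclusion fails. Take C = {1}, X = ∅, T = ∅; then 1 ∈ (X ∪ (C ∪ T)) ∖ T but 1 ∉ ((C ∪ T) ∪ (C ∩ T)) ∩ ((X ∪ T) ∪ T).

(⊇) This inclusion fails. Take C = ∅, X = ∅, T = {1}; then 1 ∈ ((C ∪ T) ∪ (C ∩ T)) ∩ ((X ∪ T) ∪ T) but 1 ∉ (X ∪ (C ∪ T)) ∖ T.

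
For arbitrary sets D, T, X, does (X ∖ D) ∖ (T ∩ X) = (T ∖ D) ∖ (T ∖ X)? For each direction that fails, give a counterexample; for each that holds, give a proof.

Forward inclusion. This inclusion fails. Take D = ∅, T = ∅, X = {1}; then 1 ∈ (X ∖ D) ∖ (T ∩ X) but 1 ∉ (T ∖ D) ∖ (T ∖ X).

Reverse inclusion. This inclusion fails. Take D = ∅, T = {1}, X = {1}; then 1 ∈ (T ∖ D) ∖ (T ∖ X) but 1 ∉ (X ∖ D) ∖ (T ∩ X).

(⊆) fails and (⊇) fails.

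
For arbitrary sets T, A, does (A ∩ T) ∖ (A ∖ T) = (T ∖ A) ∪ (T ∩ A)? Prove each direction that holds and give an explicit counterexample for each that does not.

(⊆) Let x ∈ (A ∩ T) ∖ (A ∖ T). Then x ∈ T ∩ A, from which x ∈ (T ∖ A) ∪ (T ∩ A).

(⊇) This inclusion fails. Take T = {1}, A = ∅; then 1 ∈ (T ∖ A) ∪ (T ∩ A) but 1 ∉ (A ∩ T) ∖ (A ∖ T).

The sets are not equal: only the forward inclusion holds.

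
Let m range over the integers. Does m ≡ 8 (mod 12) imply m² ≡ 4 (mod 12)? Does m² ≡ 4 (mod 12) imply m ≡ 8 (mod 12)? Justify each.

Only the forward implication holds.

(⟹) Suppose m ≡ 8 (mod 12). Write m = 12j + 8. Then (12j + 8)² = 144j² + 192j + 64 = 12(12j² + 16j + 5) + 4, so m² ≡ 4 (mod 12).

(⟸) This fails: take m = 2. Then 2² = 4 ≡ 4 (mod 12), yet 2 ≡ 2 (mod 12), not 8.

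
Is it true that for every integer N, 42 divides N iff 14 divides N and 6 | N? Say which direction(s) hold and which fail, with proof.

[⇐] Suppose 14 ∣ N and 6 ∣ N. Any common multiple of 14 and 6 is a multiple of their lcm; here lcm(14, 6) = 14·6/gcd(14, 6) = 84/2 = 42, so 42 ∣ N.

[⇒] If 42 ∣ N, write N = 42q. Since 42 = 3·14, N = 14·(3q), so 14 ∣ N; and since 42 = 7·6, N = 6·(7q), so 6 ∣ N.

Both directions hold.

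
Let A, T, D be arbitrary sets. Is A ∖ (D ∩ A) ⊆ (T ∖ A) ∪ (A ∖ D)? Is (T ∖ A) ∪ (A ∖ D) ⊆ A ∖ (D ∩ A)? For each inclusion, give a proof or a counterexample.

Only the forward inclusion holds.

(⟸) This inclusion fails. Take A = ∅, T = {1}, D = ∅; then 1 ∈ (T ∖ A) ∪ (A ∖ D) but 1 ∉ A ∖ (D ∩ A).

(⟹) Let x ∈ A ∖ (D ∩ A). Then either x ∈ A and x ∉ T, D; or x ∈ A ∩ T and x ∉ D. In each case x ∈ (T ∖ A) ∪ (A ∖ D), so A ∖ (D ∩ A) ⊆ (T ∖ A) ∪ (A ∖ D).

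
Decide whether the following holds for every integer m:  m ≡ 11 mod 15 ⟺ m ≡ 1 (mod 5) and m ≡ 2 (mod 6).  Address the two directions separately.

The forward direction fails; the converse holds.

(⟹) This fails: m = 11 gives 11 ≡ 11 (mod 15) but 11 ≡ 5 (mod 6), so the conjunction on the right does not hold.

(⟸) Conversely, if m ≡ 1 (mod 5) and m ≡ 2 (mod 6), then by the Chinese remainder theorem m ≡ 26 (mod 30). Since 26 ≡ 11 (mod 15) and 15 ∣ 30, we get m ≡ 11 (mod 15).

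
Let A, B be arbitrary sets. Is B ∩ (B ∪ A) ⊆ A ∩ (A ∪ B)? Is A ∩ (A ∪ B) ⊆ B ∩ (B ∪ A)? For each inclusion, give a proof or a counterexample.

Neither inclusion holds.

(⟹) This inclusion fails. Take A = ∅, B = {1}; then 1 ∈ B ∩ (B ∪ A) but 1 ∉ A ∩ (A ∪ B).

(⟸) This inclusion fails. Take A = {1}, B = ∅; then 1 ∈ A ∩ (A ∪ B) but 1 ∉ B ∩ (B ∪ A).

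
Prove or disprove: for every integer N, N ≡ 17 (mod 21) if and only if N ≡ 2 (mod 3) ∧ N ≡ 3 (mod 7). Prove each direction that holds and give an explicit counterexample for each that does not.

[⇒] Suppose N ≡ 17 (mod 21); write N = 21j + 17. Since 3 ∣ 21, reducing mod 3 gives N ≡ 17 ≡ 2 (mod 3); since 7 ∣ 21, reducing mod 7 gives N ≡ 17 ≡ 3 (mod 7).

[⇐] Conversely, if N ≡ 2 (mod 3) and N ≡ 3 (mod 7), then by the Chinese remainder theorem N ≡ 17 (mod 21). This is exactly N ≡ 17 (mod 21).

Both directions hold; the statement is true.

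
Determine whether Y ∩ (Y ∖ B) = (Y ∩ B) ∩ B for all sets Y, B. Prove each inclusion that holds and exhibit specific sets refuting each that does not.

Forward inclusion. This inclusion fails. Take Y = {1}, B = ∅; then 1 ∈ Y ∩ (Y ∖ B) but 1 ∉ (Y ∩ B) ∩ B.

Reverse inclusion. This inclusion fails. Take Y = {1}, B = {1}; then 1 ∈ (Y ∩ B) ∩ B but 1 ∉ Y ∩ (Y ∖ B).

(⊆) fails and (⊇) fails.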